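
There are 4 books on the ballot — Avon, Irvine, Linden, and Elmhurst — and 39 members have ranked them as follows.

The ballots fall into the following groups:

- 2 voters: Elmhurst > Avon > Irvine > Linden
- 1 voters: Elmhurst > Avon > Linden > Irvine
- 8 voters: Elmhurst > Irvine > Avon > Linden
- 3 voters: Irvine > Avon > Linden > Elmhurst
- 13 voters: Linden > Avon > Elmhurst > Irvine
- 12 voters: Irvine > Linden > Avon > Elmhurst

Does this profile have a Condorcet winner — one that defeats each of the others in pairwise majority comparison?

No

Head-to-head results (39 voters total):
Avon vs Irvine: Irvine wins 23–16.
Avon vs Linden: Linden wins 25–14.
Avon vs Elmhurst: Avon wins 28–11.
Irvine vs Linden: Irvine wins 25–14.
Irvine vs Elmhurst: Elmhurst wins 24–15.
Linden vs Elmhurst: Linden wins 28–11.
No candidate beats all others: Avon beats Elmhurst beats Irvine beats Avon, a majority cycle.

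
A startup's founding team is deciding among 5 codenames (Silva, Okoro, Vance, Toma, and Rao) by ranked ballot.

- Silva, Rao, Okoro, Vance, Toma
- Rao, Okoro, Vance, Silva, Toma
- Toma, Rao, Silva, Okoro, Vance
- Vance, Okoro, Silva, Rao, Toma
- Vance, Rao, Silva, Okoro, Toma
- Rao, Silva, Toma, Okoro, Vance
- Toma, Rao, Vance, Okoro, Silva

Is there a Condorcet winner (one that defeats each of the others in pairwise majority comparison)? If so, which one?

Rao

Head-to-head results (7 voters total):
Silva vs Okoro: Silva wins 4–3.
Silva vs Vance: Vance wins 4–3.
Silva vs Toma: Silva wins 5–2.
Silva vs Rao: Rao wins 5–2.
Okoro vs Vance: Okoro wins 4–3.
Okoro vs Toma: Okoro wins 4–3.
Okoro vs Rao: Rao wins 6–1.
Vance vs Toma: Vance wins 4–3.
Vance vs Rao: Rao wins 5–2.
Toma vs Rao: Rao wins 5–2.
Rao beats each rival — Silva (5–2), Okoro (6–1), Vance (5–2), Toma (5–2) — so Rao is the Condorcet winner.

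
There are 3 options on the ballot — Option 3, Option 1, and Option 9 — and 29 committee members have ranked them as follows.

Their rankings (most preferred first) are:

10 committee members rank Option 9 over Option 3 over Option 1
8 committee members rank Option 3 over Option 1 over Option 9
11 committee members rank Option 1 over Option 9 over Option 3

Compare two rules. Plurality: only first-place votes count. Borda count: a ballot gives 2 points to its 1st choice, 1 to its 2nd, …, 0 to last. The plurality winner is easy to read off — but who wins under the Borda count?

Plurality first-place counts: Option 3 8, Option 1 11, Option 9 10 → Option 1.
Borda totals: Option 3 26, Option 1 30, Option 9 31 → Option 9.

Option 9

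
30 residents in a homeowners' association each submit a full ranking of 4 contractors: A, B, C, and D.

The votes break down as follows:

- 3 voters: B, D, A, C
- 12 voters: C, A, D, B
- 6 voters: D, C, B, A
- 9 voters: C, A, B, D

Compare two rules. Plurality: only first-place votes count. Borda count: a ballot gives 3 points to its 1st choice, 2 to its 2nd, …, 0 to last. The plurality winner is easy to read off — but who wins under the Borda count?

C

Plurality first-place counts: A 0, B 3, C 21, D 6 → C.
Borda totals: A 45, B 24, C 75, D 36 → C.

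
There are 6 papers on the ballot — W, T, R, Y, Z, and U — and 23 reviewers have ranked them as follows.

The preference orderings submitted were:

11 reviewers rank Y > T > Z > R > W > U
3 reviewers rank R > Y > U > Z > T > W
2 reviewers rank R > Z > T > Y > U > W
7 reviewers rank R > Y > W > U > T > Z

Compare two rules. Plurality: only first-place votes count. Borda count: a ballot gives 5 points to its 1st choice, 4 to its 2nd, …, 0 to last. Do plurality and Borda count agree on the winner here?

No

Plurality first-place counts: W 0, T 0, R 12, Y 11, Z 0, U 0 → R.
Borda totals: W 32, T 60, R 82, Y 99, Z 47, U 25 → Y.
The two rules disagree: plurality picks R, Borda picks Y.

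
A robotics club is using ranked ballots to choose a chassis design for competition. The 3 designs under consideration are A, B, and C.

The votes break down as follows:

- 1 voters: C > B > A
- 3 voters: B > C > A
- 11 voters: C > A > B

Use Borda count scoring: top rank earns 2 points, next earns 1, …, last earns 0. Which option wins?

C

Borda scores:
  A: 0 + 3·0 + 11·1 = 11
  B: 1 + 3·2 + 11·0 = 7
  C: 2 + 3·1 + 11·2 = 27
C has the highest total.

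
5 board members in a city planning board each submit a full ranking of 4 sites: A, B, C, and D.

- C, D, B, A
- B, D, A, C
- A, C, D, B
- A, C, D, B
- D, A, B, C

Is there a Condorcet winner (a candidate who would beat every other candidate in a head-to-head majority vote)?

Head-to-head results (5 voters total):
A vs B: A wins 3–2.
A vs C: A wins 4–1.
A vs D: D wins 3–2.
B vs C: C wins 3–2.
B vs D: D wins 4–1.
C vs D: C wins 3–2.
No candidate beats all others: A beats C beats D beats A, a majority cycle.

No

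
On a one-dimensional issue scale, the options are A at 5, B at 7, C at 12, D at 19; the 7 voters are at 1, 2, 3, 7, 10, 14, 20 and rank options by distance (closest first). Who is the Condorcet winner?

With single-peaked preferences on a line, the Condorcet winner is the candidate closest to the median voter.
The median voter (position 7) is closest to B at 7.
Check: B vs C — voters closer to B: 4 of 7.

B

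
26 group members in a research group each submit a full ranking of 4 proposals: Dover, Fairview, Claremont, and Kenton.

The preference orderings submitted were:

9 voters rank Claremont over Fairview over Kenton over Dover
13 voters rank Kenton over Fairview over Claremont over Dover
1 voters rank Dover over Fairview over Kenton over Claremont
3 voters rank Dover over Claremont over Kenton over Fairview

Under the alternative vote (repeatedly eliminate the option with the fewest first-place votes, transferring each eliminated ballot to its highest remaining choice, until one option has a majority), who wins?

Round 1: Kenton 13, Claremont 9, Dover 4, Fairview 0. Fairview has the fewest and is eliminated.
Round 2: Kenton 13, Claremont 9, Dover 4. Dover has the fewest and is eliminated.
Round 3: Kenton 14, Claremont 12. Kenton has a majority.

Kenton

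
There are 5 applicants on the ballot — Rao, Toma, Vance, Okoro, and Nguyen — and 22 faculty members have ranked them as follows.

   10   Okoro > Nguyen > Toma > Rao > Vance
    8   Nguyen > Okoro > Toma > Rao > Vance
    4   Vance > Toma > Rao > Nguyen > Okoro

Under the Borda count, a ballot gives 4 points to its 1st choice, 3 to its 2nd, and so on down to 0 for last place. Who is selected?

Borda scores:
  Rao: 10·1 + 8·1 + 4·2 = 26
  Toma: 10·2 + 8·2 + 4·3 = 48
  Vance: 10·0 + 8·0 + 4·4 = 16
  Okoro: 10·4 + 8·3 + 4·0 = 64
  Nguyen: 10·3 + 8·4 + 4·1 = 66
Nguyen has the highest total.

Nguyen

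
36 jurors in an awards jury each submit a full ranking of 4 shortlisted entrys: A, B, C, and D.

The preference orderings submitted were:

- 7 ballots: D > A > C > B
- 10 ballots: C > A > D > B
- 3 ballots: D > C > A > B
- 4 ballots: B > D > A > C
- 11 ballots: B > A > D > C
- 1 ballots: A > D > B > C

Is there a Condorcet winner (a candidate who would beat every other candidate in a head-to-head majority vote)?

Yes

Head-to-head results (36 voters total):
A vs B: A wins 21–15.
A vs C: A wins 23–13.
A vs D: A wins 22–14.
B vs C: C wins 20–16.
B vs D: D wins 21–15.
C vs D: D wins 26–10.
A beats each rival — B (21–15), C (23–13), D (22–14) — so A is the Condorcet winner.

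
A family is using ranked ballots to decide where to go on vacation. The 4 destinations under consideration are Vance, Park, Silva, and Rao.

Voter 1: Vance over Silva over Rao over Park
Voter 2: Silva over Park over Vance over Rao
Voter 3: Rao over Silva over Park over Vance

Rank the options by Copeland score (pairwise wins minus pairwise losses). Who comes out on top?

Silva

Pairwise results:
  Vance vs Park: Park wins 2–1.
  Vance vs Silva: Silva wins 2–1.
  Vance vs Rao: Vance wins 2–1.
  Park vs Silva: Silva wins 3–0.
  Park vs Rao: Rao wins 2–1.
  Silva vs Rao: Silva wins 2–1.
Copeland scores (wins − losses):
  Vance: 1 − 2 = -1
  Park: 1 − 2 = -1
  Silva: 3 − 0 = 3
  Rao: 1 − 2 = -1
Silva has the best Copeland score.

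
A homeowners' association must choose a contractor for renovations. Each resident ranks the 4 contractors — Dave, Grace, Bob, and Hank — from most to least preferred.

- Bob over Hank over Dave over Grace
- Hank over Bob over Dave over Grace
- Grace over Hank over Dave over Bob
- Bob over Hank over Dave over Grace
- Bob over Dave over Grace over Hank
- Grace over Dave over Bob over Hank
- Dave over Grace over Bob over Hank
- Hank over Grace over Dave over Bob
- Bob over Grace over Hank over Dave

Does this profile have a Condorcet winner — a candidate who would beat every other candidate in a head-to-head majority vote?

Yes

Head-to-head results (9 voters total):
Dave vs Grace: Dave wins 5–4.
Dave vs Bob: Bob wins 5–4.
Dave vs Hank: Hank wins 6–3.
Grace vs Bob: Bob wins 5–4.
Grace vs Hank: Grace wins 5–4.
Bob vs Hank: Bob wins 6–3.
Bob beats each rival — Dave (5–4), Grace (5–4), Hank (6–3) — so Bob is the Condorcet winner.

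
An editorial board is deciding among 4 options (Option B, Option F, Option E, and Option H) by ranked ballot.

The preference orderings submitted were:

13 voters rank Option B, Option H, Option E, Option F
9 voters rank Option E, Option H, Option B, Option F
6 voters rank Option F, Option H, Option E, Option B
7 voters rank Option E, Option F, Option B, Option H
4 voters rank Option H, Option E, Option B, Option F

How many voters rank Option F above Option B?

Ballots ranking Option F above Option B: 6+7 = 13.
Ballots ranking Option B above Option F: 13+9+4 = 26.
So 13 of 39 voters prefer Option F to Option B.

13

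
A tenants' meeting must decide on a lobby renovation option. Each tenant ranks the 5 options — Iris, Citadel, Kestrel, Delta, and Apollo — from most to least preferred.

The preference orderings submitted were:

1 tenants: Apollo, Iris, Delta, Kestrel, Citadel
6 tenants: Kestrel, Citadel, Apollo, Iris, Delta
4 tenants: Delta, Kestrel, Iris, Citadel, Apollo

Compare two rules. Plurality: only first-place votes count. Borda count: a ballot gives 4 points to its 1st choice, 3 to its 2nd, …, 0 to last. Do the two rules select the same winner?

Plurality first-place counts: Iris 0, Citadel 0, Kestrel 6, Delta 4, Apollo 1 → Kestrel.
Borda totals: Iris 17, Citadel 22, Kestrel 37, Delta 18, Apollo 16 → Kestrel.
The two rules agree on Kestrel.

Yes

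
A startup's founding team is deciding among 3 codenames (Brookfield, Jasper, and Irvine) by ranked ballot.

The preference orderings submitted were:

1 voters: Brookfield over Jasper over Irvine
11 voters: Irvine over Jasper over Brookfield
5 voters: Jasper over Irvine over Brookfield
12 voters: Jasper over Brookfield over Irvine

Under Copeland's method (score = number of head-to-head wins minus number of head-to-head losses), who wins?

Jasper

Pairwise results:
  Brookfield vs Jasper: Jasper wins 28–1.
  Brookfield vs Irvine: Irvine wins 16–13.
  Jasper vs Irvine: Jasper wins 18–11.
Copeland scores (wins − losses):
  Brookfield: 0 − 2 = -2
  Jasper: 2 − 0 = 2
  Irvine: 1 − 1 = 0
Jasper has the best Copeland score.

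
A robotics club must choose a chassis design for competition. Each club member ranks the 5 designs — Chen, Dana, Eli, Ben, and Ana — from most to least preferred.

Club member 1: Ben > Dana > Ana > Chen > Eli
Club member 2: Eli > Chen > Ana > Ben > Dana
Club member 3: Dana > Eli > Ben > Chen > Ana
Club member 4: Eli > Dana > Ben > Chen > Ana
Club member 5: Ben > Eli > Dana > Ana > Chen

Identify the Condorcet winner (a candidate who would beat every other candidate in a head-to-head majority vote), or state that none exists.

Head-to-head results (5 voters total):
Chen vs Dana: Dana wins 4–1.
Chen vs Eli: Eli wins 4–1.
Chen vs Ben: Ben wins 4–1.
Chen vs Ana: Chen wins 3–2.
Dana vs Eli: Eli wins 3–2.
Dana vs Ben: Ben wins 3–2.
Dana vs Ana: Dana wins 4–1.
Eli vs Ben: Eli wins 3–2.
Eli vs Ana: Eli wins 4–1.
Ben vs Ana: Ben wins 4–1.
Eli beats each rival — Chen (4–1), Dana (3–2), Ben (3–2), Ana (4–1) — so Eli is the Condorcet winner.

Eli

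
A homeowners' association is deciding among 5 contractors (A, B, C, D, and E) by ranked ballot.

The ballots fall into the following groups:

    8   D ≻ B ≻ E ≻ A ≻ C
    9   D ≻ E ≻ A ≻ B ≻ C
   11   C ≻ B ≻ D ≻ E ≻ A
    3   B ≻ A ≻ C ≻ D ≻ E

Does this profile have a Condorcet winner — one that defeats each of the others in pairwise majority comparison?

Yes

Head-to-head results (31 voters total):
A vs B: B wins 22–9.
A vs C: A wins 20–11.
A vs D: D wins 28–3.
A vs E: E wins 28–3.
B vs C: B wins 20–11.
B vs D: D wins 17–14.
B vs E: B wins 22–9.
C vs D: D wins 17–14.
C vs E: E wins 17–14.
D vs E: D wins 31–0.
D beats each rival — A (28–3), B (17–14), C (17–14), E (31–0) — so D is the Condorcet winner.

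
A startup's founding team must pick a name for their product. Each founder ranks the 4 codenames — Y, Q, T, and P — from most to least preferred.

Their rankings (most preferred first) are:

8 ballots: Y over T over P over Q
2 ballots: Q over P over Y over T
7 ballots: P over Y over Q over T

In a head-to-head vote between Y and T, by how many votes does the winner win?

17

Ballots ranking Y above T: 8+2+7 = 17.
Ballots ranking T above Y: 0.
Y wins 17–0, a margin of 17.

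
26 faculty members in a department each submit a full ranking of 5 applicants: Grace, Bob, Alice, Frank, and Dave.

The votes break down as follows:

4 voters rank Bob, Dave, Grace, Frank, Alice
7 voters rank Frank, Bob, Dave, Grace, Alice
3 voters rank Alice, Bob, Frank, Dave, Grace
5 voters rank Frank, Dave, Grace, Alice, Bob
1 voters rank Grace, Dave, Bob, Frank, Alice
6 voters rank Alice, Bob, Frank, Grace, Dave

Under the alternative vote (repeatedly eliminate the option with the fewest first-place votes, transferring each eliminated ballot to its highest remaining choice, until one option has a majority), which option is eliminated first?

Dave

Round 1: Frank 12, Alice 9, Bob 4, Grace 1, Dave 0. Dave has the fewest and is eliminated.
Round 2: Frank 12, Alice 9, Bob 4, Grace 1. Grace has the fewest and is eliminated.
Round 3: Frank 12, Alice 9, Bob 5. Bob has the fewest and is eliminated.
Round 4: Frank 17, Alice 9. Frank has a majority.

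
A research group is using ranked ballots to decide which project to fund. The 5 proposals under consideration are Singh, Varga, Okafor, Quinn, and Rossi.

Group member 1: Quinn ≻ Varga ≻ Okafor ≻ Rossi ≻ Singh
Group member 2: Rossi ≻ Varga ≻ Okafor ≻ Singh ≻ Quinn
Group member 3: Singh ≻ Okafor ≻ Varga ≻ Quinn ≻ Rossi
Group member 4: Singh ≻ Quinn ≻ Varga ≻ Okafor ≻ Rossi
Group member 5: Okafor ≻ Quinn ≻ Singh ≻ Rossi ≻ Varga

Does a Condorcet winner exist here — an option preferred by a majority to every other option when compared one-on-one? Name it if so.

Head-to-head results (5 voters total):
Singh vs Varga: Singh wins 3–2.
Singh vs Okafor: Okafor wins 3–2.
Singh vs Quinn: Singh wins 3–2.
Singh vs Rossi: Singh wins 3–2.
Varga vs Okafor: Varga wins 3–2.
Varga vs Quinn: Quinn wins 3–2.
Varga vs Rossi: Varga wins 3–2.
Okafor vs Quinn: Okafor wins 3–2.
Okafor vs Rossi: Okafor wins 4–1.
Quinn vs Rossi: Quinn wins 4–1.
No candidate beats all others: Singh beats Varga beats Okafor beats Singh, a majority cycle.

None — there is no Condorcet winner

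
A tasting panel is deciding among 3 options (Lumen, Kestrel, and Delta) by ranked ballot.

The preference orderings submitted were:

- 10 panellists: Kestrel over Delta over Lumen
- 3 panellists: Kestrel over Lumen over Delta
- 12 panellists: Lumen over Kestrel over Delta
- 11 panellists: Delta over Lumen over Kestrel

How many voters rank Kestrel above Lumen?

13

Ballots ranking Kestrel above Lumen: 10+3 = 13.
Ballots ranking Lumen above Kestrel: 12+11 = 23.
So 13 of 36 voters prefer Kestrel to Lumen.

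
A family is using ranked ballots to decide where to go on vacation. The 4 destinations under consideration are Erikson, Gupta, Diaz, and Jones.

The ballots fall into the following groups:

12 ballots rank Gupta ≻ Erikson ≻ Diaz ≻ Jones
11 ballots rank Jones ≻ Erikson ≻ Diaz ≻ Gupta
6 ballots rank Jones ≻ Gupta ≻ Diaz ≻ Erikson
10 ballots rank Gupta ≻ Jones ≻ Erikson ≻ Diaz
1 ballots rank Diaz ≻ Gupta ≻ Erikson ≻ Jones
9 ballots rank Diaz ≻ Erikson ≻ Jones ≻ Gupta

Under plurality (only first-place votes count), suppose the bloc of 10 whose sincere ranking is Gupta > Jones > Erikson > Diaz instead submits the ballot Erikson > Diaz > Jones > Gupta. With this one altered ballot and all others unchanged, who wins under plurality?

Jones

First-place totals with the altered ballot: Erikson 10, Gupta 12, Diaz 10, Jones 17.
The switch changes the winner from Gupta to Jones.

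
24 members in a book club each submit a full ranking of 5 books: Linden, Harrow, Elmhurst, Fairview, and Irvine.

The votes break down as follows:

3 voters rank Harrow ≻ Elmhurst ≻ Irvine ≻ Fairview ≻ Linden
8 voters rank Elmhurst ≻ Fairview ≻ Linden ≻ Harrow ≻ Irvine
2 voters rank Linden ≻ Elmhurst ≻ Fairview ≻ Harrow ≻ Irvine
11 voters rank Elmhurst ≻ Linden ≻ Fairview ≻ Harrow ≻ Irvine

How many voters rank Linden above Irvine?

21

Ballots ranking Linden above Irvine: 8+2+11 = 21.
Ballots ranking Irvine above Linden: 3.
So 21 of 24 voters prefer Linden to Irvine.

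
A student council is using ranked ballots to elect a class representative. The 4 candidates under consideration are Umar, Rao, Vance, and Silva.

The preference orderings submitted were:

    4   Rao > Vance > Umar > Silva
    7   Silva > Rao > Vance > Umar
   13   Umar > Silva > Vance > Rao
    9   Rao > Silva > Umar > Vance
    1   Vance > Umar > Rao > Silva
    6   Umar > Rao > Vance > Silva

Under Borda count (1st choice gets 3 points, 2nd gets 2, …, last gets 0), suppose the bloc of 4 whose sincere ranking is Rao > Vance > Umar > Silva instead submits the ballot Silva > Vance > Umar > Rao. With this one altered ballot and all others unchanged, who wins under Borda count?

Borda totals with the altered ballot: Umar 72, Rao 54, Vance 37, Silva 77.
The switch changes the winner from Umar to Silva.

Silva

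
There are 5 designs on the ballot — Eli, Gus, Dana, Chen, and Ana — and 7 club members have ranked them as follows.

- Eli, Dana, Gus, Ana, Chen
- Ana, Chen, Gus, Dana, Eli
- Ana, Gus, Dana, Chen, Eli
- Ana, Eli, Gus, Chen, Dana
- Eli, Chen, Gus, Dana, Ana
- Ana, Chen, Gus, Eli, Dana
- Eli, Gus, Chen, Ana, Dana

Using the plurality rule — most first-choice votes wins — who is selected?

First-place vote totals:
  Eli: 3
  Gus: 0
  Dana: 0
  Chen: 0
  Ana: 4
Ana has the most first-place votes.

Ana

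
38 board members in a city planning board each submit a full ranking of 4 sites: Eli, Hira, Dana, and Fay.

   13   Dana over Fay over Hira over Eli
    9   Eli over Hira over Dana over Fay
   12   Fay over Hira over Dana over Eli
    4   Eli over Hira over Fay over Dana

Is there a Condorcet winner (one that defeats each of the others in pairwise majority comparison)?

No

Head-to-head results (38 voters total):
Eli vs Hira: Hira wins 25–13.
Eli vs Dana: Dana wins 25–13.
Eli vs Fay: Fay wins 25–13.
Hira vs Dana: Hira wins 25–13.
Hira vs Fay: Fay wins 25–13.
Dana vs Fay: Dana wins 22–16.
No candidate beats all others: Hira beats Dana beats Fay beats Hira, a majority cycle.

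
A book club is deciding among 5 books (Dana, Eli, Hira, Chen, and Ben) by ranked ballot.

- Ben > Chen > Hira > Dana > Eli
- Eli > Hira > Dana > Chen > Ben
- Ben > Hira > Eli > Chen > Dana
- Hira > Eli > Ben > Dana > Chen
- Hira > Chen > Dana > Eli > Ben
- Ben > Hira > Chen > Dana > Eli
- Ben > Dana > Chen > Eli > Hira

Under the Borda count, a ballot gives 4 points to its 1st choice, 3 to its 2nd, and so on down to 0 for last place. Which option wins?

Hira

Borda scores:
  Dana: 1 + 2 + 0 + 1 + 2 + 1 + 3 = 10
  Eli: 0 + 4 + 2 + 3 + 1 + 0 + 1 = 11
  Hira: 2 + 3 + 3 + 4 + 4 + 3 + 0 = 19
  Chen: 3 + 1 + 1 + 0 + 3 + 2 + 2 = 12
  Ben: 4 + 0 + 4 + 2 + 0 + 4 + 4 = 18
Hira has the highest total.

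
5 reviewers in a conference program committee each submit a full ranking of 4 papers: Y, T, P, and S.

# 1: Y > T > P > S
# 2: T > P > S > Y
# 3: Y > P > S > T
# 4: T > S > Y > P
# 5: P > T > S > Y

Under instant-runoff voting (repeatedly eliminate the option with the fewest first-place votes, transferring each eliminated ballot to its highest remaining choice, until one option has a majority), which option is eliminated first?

Round 1: Y 2, T 2, P 1, S 0. S has the fewest and is eliminated.
Round 2: Y 2, T 2, P 1. P has the fewest and is eliminated.
Round 3: T 3, Y 2. T has a majority.

S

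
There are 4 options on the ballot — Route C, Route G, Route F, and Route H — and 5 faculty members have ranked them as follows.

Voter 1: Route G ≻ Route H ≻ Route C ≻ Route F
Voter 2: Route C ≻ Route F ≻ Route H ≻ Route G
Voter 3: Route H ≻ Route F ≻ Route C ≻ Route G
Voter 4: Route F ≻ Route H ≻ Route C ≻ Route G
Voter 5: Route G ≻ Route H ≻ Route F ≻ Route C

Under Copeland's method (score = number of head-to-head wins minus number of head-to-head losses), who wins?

Route H

Pairwise results:
  Route C vs Route G: Route C wins 3–2.
  Route C vs Route F: Route F wins 3–2.
  Route C vs Route H: Route H wins 4–1.
  Route G vs Route F: Route F wins 3–2.
  Route G vs Route H: Route H wins 3–2.
  Route F vs Route H: Route H wins 3–2.
Copeland scores (wins − losses):
  Route C: 1 − 2 = -1
  Route G: 0 − 3 = -3
  Route F: 2 − 1 = 1
  Route H: 3 − 0 = 3
Route H has the best Copeland score.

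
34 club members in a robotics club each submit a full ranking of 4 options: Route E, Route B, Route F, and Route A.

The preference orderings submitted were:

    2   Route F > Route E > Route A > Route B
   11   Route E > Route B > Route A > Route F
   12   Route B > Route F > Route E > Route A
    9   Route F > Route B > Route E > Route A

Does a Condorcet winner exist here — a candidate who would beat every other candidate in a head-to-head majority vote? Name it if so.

Head-to-head results (34 voters total):
Route E vs Route B: Route B wins 21–13.
Route E vs Route F: Route F wins 23–11.
Route E vs Route A: Route E wins 34–0.
Route B vs Route F: Route B wins 23–11.
Route B vs Route A: Route B wins 32–2.
Route F vs Route A: Route F wins 23–11.
Route B beats each rival — Route E (21–13), Route F (23–11), Route A (32–2) — so Route B is the Condorcet winner.

Route B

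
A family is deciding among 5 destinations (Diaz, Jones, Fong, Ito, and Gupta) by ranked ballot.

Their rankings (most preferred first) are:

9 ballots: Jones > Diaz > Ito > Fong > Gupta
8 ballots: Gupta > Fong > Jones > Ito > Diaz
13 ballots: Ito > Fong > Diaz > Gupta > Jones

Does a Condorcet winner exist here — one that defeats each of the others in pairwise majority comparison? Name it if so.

None — there is no Condorcet winner

Head-to-head results (30 voters total):
Diaz vs Jones: Jones wins 17–13.
Diaz vs Fong: Fong wins 21–9.
Diaz vs Ito: Ito wins 21–9.
Diaz vs Gupta: Diaz wins 22–8.
Jones vs Fong: Fong wins 21–9.
Jones vs Ito: Jones wins 17–13.
Jones vs Gupta: Gupta wins 21–9.
Fong vs Ito: Ito wins 22–8.
Fong vs Gupta: Fong wins 22–8.
Ito vs Gupta: Ito wins 22–8.
No candidate beats all others: Diaz beats Gupta beats Jones beats Diaz, a majority cycle.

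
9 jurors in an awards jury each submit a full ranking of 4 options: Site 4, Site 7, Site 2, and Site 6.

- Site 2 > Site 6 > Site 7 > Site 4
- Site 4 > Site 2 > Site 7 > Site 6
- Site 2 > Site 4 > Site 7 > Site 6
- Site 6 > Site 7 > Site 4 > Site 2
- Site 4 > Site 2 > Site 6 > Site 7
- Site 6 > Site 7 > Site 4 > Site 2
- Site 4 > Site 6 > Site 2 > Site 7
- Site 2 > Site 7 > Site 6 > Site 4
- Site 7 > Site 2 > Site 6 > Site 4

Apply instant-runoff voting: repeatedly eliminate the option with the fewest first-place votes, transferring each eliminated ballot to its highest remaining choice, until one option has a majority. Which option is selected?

Site 4

Round 1: Site 4 3, Site 2 3, Site 6 2, Site 7 1. Site 7 has the fewest and is eliminated.
Round 2: Site 2 4, Site 4 3, Site 6 2. Site 6 has the fewest and is eliminated.
Round 3: Site 4 5, Site 2 4. Site 4 has a majority.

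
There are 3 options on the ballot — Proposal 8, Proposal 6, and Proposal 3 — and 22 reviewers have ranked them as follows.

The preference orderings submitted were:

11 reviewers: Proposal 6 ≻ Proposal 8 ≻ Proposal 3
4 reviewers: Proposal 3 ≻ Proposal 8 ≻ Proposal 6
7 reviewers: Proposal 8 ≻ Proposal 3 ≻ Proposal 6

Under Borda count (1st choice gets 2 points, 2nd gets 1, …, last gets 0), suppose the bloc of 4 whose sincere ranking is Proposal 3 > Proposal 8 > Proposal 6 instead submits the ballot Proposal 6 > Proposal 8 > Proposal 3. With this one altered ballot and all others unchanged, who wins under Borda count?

Proposal 6

Borda totals with the altered ballot: Proposal 8 29, Proposal 6 30, Proposal 3 7.
The switch changes the winner from Proposal 8 to Proposal 6.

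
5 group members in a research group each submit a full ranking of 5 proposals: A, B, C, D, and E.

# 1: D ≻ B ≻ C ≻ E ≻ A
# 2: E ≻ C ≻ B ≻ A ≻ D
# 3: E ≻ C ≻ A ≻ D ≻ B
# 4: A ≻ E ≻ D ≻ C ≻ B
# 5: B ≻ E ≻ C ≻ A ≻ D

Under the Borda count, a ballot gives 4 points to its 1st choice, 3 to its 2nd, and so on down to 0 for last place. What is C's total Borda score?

Borda scores:
  A: 0 + 1 + 2 + 4 + 1 = 8
  B: 3 + 2 + 0 + 0 + 4 = 9
  C: 2 + 3 + 3 + 1 + 2 = 11
  D: 4 + 0 + 1 + 2 + 0 = 7
  E: 1 + 4 + 4 + 3 + 3 = 15

11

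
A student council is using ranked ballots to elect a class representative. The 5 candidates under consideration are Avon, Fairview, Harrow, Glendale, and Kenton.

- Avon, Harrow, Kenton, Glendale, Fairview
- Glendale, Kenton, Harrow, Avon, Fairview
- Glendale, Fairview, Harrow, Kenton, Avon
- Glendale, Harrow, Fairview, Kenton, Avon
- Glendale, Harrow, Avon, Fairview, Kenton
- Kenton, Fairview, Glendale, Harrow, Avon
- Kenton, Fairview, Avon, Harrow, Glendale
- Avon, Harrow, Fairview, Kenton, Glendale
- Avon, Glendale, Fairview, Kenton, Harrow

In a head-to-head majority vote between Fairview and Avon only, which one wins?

Avon

Ballots ranking Fairview above Avon: 4.
Ballots ranking Avon above Fairview: 5.
Avon wins the head-to-head, 5–4.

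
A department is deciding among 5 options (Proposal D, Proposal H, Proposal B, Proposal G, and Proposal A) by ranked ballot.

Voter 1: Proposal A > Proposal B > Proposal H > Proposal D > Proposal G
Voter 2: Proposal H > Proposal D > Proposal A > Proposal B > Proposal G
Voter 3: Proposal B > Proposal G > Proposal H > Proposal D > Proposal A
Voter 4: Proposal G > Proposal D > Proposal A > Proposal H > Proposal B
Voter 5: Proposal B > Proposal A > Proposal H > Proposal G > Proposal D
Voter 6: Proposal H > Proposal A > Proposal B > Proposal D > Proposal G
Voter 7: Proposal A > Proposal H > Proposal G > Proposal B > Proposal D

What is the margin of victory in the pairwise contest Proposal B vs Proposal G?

3

Ballots ranking Proposal B above Proposal G: 5.
Ballots ranking Proposal G above Proposal B: 2.
Proposal B wins 5–2, a margin of 3.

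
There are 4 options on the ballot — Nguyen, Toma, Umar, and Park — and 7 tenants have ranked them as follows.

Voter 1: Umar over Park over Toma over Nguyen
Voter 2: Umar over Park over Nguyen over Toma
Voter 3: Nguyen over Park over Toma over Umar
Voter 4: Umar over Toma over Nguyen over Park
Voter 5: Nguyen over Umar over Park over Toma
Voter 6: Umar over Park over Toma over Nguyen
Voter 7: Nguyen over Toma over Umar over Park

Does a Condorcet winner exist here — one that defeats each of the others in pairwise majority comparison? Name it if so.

Umar

Head-to-head results (7 voters total):
Nguyen vs Toma: Nguyen wins 4–3.
Nguyen vs Umar: Umar wins 4–3.
Nguyen vs Park: Nguyen wins 4–3.
Toma vs Umar: Umar wins 5–2.
Toma vs Park: Park wins 5–2.
Umar vs Park: Umar wins 6–1.
Umar beats each rival — Nguyen (4–3), Toma (5–2), Park (6–1) — so Umar is the Condorcet winner.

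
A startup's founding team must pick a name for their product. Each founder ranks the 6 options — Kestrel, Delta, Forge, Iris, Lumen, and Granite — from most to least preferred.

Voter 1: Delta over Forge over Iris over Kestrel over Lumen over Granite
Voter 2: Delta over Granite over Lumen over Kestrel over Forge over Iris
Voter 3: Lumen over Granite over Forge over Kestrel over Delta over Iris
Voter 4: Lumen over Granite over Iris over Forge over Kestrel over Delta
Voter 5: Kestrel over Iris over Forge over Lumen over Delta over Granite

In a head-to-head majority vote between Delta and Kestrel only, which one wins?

Kestrel

Ballots ranking Delta above Kestrel: 2.
Ballots ranking Kestrel above Delta: 3.
Kestrel wins the head-to-head, 3–2.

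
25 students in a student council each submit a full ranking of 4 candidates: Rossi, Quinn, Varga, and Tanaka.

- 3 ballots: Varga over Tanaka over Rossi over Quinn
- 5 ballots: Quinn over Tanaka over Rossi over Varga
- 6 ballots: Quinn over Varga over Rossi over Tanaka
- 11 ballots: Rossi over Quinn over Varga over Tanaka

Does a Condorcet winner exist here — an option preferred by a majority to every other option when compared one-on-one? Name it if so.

Rossi

Head-to-head results (25 voters total):
Rossi vs Quinn: Rossi wins 14–11.
Rossi vs Varga: Rossi wins 16–9.
Rossi vs Tanaka: Rossi wins 17–8.
Quinn vs Varga: Quinn wins 22–3.
Quinn vs Tanaka: Quinn wins 22–3.
Varga vs Tanaka: Varga wins 20–5.
Rossi beats each rival — Quinn (14–11), Varga (16–9), Tanaka (17–8) — so Rossi is the Condorcet winner.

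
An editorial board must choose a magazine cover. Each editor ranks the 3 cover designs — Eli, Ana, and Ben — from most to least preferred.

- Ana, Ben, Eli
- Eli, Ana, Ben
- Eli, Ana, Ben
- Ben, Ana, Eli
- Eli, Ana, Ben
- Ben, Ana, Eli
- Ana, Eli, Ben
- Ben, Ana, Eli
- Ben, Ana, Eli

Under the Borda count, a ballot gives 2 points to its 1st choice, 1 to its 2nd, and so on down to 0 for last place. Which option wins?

Borda scores:
  Eli: 0 + 2 + 2 + 0 + 2 + 0 + 1 + 0 + 0 = 7
  Ana: 2 + 1 + 1 + 1 + 1 + 1 + 2 + 1 + 1 = 11
  Ben: 1 + 0 + 0 + 2 + 0 + 2 + 0 + 2 + 2 = 9
Ana has the highest total.

Ana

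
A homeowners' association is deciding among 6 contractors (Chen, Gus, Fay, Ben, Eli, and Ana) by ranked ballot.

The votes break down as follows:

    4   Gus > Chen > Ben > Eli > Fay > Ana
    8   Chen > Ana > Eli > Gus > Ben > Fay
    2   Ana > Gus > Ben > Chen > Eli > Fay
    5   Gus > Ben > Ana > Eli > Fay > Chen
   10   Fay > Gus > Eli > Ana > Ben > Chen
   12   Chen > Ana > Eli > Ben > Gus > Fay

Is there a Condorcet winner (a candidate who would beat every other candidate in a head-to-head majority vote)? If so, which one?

No Condorcet winner

Head-to-head results (41 voters total):
Chen vs Gus: Gus wins 21–20.
Chen vs Fay: Chen wins 26–15.
Chen vs Ben: Chen wins 24–17.
Chen vs Eli: Chen wins 26–15.
Chen vs Ana: Chen wins 24–17.
Gus vs Fay: Gus wins 31–10.
Gus vs Ben: Gus wins 29–12.
Gus vs Eli: Gus wins 21–20.
Gus vs Ana: Ana wins 22–19.
Fay vs Ben: Ben wins 31–10.
Fay vs Eli: Eli wins 31–10.
Fay vs Ana: Ana wins 27–14.
Ben vs Eli: Eli wins 30–11.
Ben vs Ana: Ana wins 32–9.
Eli vs Ana: Ana wins 27–14.
No candidate beats all others: Chen beats Ana beats Gus beats Chen, a majority cycle.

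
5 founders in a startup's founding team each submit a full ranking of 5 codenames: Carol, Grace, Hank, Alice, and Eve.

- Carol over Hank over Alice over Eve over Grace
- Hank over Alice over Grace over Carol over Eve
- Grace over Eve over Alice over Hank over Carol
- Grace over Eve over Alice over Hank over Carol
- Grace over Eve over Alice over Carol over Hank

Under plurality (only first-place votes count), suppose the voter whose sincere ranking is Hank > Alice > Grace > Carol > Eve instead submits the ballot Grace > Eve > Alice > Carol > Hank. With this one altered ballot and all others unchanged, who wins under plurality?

Grace

First-place totals with the altered ballot: Carol 1, Grace 4, Hank 0, Alice 0, Eve 0.
The winner is unchanged: still Grace.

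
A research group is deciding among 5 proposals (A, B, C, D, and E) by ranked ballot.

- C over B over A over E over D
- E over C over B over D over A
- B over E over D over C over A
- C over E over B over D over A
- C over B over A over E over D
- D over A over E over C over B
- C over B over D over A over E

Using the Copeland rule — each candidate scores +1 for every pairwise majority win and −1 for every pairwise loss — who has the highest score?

Pairwise results:
  A vs B: B wins 6–1.
  A vs C: C wins 6–1.
  A vs D: D wins 5–2.
  A vs E: A wins 4–3.
  B vs C: C wins 6–1.
  B vs D: B wins 6–1.
  B vs E: B wins 4–3.
  C vs D: C wins 5–2.
  C vs E: C wins 4–3.
  D vs E: E wins 5–2.
Copeland scores (wins − losses):
  A: 1 − 3 = -2
  B: 3 − 1 = 2
  C: 4 − 0 = 4
  D: 1 − 3 = -2
  E: 1 − 3 = -2
C has the best Copeland score.

C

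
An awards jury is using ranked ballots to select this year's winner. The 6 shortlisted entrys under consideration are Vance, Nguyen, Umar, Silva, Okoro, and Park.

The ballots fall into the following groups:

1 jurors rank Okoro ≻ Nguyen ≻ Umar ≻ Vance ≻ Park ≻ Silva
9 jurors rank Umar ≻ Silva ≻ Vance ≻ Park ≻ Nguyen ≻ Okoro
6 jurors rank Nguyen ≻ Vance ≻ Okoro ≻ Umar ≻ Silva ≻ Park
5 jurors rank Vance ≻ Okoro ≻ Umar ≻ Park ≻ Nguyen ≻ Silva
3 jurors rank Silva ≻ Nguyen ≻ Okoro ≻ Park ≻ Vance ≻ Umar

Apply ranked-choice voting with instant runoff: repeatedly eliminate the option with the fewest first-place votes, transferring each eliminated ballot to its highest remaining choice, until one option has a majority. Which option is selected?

Umar

Round 1: Umar 9, Nguyen 6, Vance 5, Silva 3, Okoro 1, Park 0. Park has the fewest and is eliminated.
Round 2: Umar 9, Nguyen 6, Vance 5, Silva 3, Okoro 1. Okoro has the fewest and is eliminated.
Round 3: Umar 9, Nguyen 7, Vance 5, Silva 3. Silva has the fewest and is eliminated.
Round 4: Nguyen 10, Umar 9, Vance 5. Vance has the fewest and is eliminated.
Round 5: Umar 14, Nguyen 10. Umar has a majority.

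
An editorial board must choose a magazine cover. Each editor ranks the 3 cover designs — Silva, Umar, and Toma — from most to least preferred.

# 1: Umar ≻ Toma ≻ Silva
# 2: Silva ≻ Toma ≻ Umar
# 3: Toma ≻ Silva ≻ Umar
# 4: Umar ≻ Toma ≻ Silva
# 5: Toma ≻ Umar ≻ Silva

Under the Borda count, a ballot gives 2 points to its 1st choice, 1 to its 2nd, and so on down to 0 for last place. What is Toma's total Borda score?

Borda scores:
  Silva: 0 + 2 + 1 + 0 + 0 = 3
  Umar: 2 + 0 + 0 + 2 + 1 = 5
  Toma: 1 + 1 + 2 + 1 + 2 = 7

7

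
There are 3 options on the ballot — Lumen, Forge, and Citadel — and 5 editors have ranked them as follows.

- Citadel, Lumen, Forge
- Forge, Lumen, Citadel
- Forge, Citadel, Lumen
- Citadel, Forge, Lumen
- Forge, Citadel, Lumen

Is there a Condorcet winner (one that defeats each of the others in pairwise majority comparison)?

Yes

Head-to-head results (5 voters total):
Lumen vs Forge: Forge wins 4–1.
Lumen vs Citadel: Citadel wins 4–1.
Forge vs Citadel: Forge wins 3–2.
Forge beats each rival — Lumen (4–1), Citadel (3–2) — so Forge is the Condorcet winner.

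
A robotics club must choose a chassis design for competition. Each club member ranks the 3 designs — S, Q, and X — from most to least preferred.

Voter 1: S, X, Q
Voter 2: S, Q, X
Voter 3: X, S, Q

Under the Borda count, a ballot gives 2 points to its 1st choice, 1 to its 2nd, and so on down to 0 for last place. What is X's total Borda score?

3

Borda scores:
  S: 2 + 2 + 1 = 5
  Q: 0 + 1 + 0 = 1
  X: 1 + 0 + 2 = 3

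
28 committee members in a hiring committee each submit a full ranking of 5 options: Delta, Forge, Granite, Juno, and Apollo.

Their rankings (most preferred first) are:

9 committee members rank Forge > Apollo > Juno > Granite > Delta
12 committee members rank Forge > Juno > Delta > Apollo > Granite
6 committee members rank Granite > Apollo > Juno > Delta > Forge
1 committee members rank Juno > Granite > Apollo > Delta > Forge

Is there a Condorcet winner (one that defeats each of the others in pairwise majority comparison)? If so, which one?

Head-to-head results (28 voters total):
Delta vs Forge: Forge wins 21–7.
Delta vs Granite: Granite wins 16–12.
Delta vs Juno: Juno wins 28–0.
Delta vs Apollo: Apollo wins 16–12.
Forge vs Granite: Forge wins 21–7.
Forge vs Juno: Forge wins 21–7.
Forge vs Apollo: Forge wins 21–7.
Granite vs Juno: Juno wins 22–6.
Granite vs Apollo: Apollo wins 21–7.
Juno vs Apollo: Apollo wins 15–13.
Forge beats each rival — Delta (21–7), Granite (21–7), Juno (21–7), Apollo (21–7) — so Forge is the Condorcet winner.

Forge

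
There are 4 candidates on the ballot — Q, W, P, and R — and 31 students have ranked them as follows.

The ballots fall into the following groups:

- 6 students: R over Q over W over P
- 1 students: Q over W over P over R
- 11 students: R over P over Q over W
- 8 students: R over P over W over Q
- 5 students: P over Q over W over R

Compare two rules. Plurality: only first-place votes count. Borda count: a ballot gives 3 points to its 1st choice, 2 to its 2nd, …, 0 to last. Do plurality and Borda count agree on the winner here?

Plurality first-place counts: Q 1, W 0, P 5, R 25 → R.
Borda totals: Q 36, W 21, P 54, R 75 → R.
The two rules agree on R.

Yes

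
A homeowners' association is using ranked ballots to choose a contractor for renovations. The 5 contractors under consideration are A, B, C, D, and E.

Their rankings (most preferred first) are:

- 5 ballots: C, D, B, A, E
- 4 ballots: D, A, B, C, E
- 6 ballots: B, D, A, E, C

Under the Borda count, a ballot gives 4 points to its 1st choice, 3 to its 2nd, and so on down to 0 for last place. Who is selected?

D

Borda scores:
  A: 5·1 + 4·3 + 6·2 = 29
  B: 5·2 + 4·2 + 6·4 = 42
  C: 5·4 + 4·1 + 6·0 = 24
  D: 5·3 + 4·4 + 6·3 = 49
  E: 5·0 + 4·0 + 6·1 = 6
D has the highest total.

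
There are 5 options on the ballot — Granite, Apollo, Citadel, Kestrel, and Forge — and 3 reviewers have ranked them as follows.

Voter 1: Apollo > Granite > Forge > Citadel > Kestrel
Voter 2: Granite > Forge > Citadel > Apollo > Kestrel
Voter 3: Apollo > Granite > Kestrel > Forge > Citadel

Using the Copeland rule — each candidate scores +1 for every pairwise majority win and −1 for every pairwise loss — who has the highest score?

Apollo

Pairwise results:
  Granite vs Apollo: Apollo wins 2–1.
  Granite vs Citadel: Granite wins 3–0.
  Granite vs Kestrel: Granite wins 3–0.
  Granite vs Forge: Granite wins 3–0.
  Apollo vs Citadel: Apollo wins 2–1.
  Apollo vs Kestrel: Apollo wins 3–0.
  Apollo vs Forge: Apollo wins 2–1.
  Citadel vs Kestrel: Citadel wins 2–1.
  Citadel vs Forge: Forge wins 3–0.
  Kestrel vs Forge: Forge wins 2–1.
Copeland scores (wins − losses):
  Granite: 3 − 1 = 2
  Apollo: 4 − 0 = 4
  Citadel: 1 − 3 = -2
  Kestrel: 0 − 4 = -4
  Forge: 2 − 2 = 0
Apollo has the best Copeland score.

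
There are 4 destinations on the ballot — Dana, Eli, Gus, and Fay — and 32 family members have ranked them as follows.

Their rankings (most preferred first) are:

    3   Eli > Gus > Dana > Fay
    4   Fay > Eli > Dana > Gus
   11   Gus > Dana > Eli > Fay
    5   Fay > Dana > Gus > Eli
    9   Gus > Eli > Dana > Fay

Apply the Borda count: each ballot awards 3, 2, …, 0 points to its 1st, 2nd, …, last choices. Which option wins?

Gus

Borda scores:
  Dana: 3·1 + 4·1 + 11·2 + 5·2 + 9·1 = 48
  Eli: 3·3 + 4·2 + 11·1 + 5·0 + 9·2 = 46
  Gus: 3·2 + 4·0 + 11·3 + 5·1 + 9·3 = 71
  Fay: 3·0 + 4·3 + 11·0 + 5·3 + 9·0 = 27
Gus has the highest total.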